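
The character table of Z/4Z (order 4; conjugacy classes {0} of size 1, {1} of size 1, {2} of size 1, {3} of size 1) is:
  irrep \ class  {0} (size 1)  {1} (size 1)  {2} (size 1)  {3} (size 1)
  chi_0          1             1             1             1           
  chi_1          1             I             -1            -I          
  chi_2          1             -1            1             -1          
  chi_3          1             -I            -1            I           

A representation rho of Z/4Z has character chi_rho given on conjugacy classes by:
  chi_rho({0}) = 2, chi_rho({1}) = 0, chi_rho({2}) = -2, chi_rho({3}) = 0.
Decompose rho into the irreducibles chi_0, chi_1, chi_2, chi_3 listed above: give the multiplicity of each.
Multiplicities: chi_0: 0, chi_1: 1, chi_2: 0, chi_3: 1.

Derivation: Use <chi_rho, chi> = (1/|G|) sum_C |C| * chi_rho(C) * conj(chi(C)) with |G| = 4 for each irreducible chi in the table:
  <chi_rho, chi_0> = (1/4)[1*(2)*conj(1) + 1*(0)*conj(1) + 1*(-2)*conj(1) + 1*(0)*conj(1)]
      = (1/4)[(2) + (0) + (-2) + (0)] = 0/4 = 0
  <chi_rho, chi_1> = (1/4)[1*(2)*conj(1) + 1*(0)*conj(I) + 1*(-2)*conj(-1) + 1*(0)*conj(-I)]
      = (1/4)[(2) + (0) + (2) + (0)] = 4/4 = 1
  <chi_rho, chi_2> = (1/4)[1*(2)*conj(1) + 1*(0)*conj(-1) + 1*(-2)*conj(1) + 1*(0)*conj(-1)]
      = (1/4)[(2) + (0) + (-2) + (0)] = 0/4 = 0
  <chi_rho, chi_3> = (1/4)[1*(2)*conj(1) + 1*(0)*conj(-I) + 1*(-2)*conj(-1) + 1*(0)*conj(I)]
      = (1/4)[(2) + (0) + (2) + (0)] = 4/4 = 1
(Exp terms are combined using exp(i*s)*conj(exp(i*t)) = exp(i*(s-t)), and sums of them are collapsed using the identity that for every m > 1 the m distinct m-th roots of unity sum to 0, e.g. 1 + exp(2*I*pi/3) + exp(-2*I*pi/3) = 0.)
Dimension check: dim(rho) = sum (mult * dim) = 0*1 + 1*1 + 0*1 + 1*1 = 2 = chi_rho(e) = 2.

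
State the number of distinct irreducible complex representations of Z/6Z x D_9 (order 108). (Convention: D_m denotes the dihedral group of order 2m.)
36

Reasoning: The number of irreducible complex representations of a finite group equals its number of conjugacy classes. For a direct product, #classes(G x H) = #classes(G) * #classes(H). Z/6Z has 6 classes (abelian), D_9 has 6 classes, so 6 * 6 = 36, so Z/6Z x D_9 (order 108) has exactly 36 irreducible complex representations.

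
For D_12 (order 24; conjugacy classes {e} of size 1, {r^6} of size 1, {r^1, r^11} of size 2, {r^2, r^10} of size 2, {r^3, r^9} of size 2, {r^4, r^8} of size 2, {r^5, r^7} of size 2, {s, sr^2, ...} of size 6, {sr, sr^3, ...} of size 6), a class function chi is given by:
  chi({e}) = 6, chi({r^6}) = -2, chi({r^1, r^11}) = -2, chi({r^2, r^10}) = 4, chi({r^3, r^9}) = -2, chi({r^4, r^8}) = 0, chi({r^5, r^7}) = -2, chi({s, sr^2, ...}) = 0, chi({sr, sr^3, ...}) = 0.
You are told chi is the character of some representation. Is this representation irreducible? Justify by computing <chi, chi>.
Not irreducible (reducible): <chi, chi> = 4 > 1.

Argument: <chi, chi> = (1/|G|) sum_C |C| * |chi(C)|^2 = (1/24)[1*|6|^2 + 1*|-2|^2 + 2*|-2|^2 + 2*|4|^2 + 2*|-2|^2 + 2*|0|^2 + 2*|-2|^2 + 6*|0|^2 + 6*|0|^2]
  = (1/24)[(36) + (4) + (8) + (32) + (8) + (0) + (8) + (0) + (0)] = 96/24 = 4.
A character is irreducible iff <chi, chi> = 1, so this representation is reducible.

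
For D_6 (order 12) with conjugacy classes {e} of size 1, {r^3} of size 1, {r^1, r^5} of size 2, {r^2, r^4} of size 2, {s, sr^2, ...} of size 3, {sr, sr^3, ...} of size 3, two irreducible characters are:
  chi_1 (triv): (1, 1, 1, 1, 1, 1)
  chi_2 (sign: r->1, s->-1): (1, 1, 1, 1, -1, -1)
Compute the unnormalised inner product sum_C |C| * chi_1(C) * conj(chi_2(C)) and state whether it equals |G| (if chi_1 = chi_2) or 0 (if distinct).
Sum = 0; so <chi_1, chi_2> = 0 (distinct irreducibles are orthogonal).

Derivation: Compute term by term over conjugacy classes (|C| * chi_1(C) * conj(chi_2(C))):
  1*(1)*conj(1) + 1*(1)*conj(1) + 2*(1)*conj(1) + 2*(1)*conj(1) + 3*(1)*conj(-1) + 3*(1)*conj(-1)
  = (1) + (1) + (2) + (2) + (-3) + (-3)
  = 0.
Dividing by |G| = 12 gives 0/12 = 0, matching the row-orthogonality relation <chi_1, chi_2> = [chi_1 = chi_2].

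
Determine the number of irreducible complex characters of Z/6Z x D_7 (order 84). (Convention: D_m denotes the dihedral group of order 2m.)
30

Working: The number of irreducible complex representations of a finite group equals its number of conjugacy classes. For a direct product, #classes(G x H) = #classes(G) * #classes(H). Z/6Z has 6 classes (abelian), D_7 has 5 classes, so 6 * 5 = 30, so Z/6Z x D_7 (order 84) has exactly 30 irreducible complex representations.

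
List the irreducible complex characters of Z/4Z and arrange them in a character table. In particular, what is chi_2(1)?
Character table of Z/4Z (irreps indexed chi_0,...,chi_3 with chi_k(m) = zeta_4^(k*m), zeta_4 = exp(2*pi*i/4)):
  irrep \ class  {0} (size 1)  {1} (size 1)  {2} (size 1)  {3} (size 1)
  chi_0          1             1             1             1           
  chi_1          1             I             -1            -I          
  chi_2          1             -1            1             -1          
  chi_3          1             -I            -1            I           

Spot check: chi_2(1) = zeta_4^(2*1) = zeta_4^2 = -1.

Z/4Z is abelian, so all 4 irreducible complex representations are 1-dimensional. They are given by chi_k(m) = zeta_4^(k*m) for k = 0,...,3. Row orthogonality: sum_m chi_k(m) conj(chi_l(m)) = 4 * [k = l].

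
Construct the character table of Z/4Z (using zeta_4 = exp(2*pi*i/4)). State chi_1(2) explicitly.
Character table of Z/4Z (irreps indexed chi_0,...,chi_3 with chi_k(m) = zeta_4^(k*m), zeta_4 = exp(2*pi*i/4)):
  irrep \ class  {0} (size 1)  {1} (size 1)  {2} (size 1)  {3} (size 1)
  chi_0          1             1             1             1           
  chi_1          1             I             -1            -I          
  chi_2          1             -1            1             -1          
  chi_3          1             -I            -1            I           

Spot check: chi_1(2) = zeta_4^(1*2) = zeta_4^2 = -1.

Argument: Z/4Z is abelian, so all 4 irreducible complex representations are 1-dimensional. They are given by chi_k(m) = zeta_4^(k*m) for k = 0,...,3. Row orthogonality: sum_m chi_k(m) conj(chi_l(m)) = 4 * [k = l].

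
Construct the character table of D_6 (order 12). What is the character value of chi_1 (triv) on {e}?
Conjugacy classes: {e} of size 1, {r^3} of size 1, {r^1, r^5} of size 2, {r^2, r^4} of size 2, {s, sr^2, ...} of size 3, {sr, sr^3, ...} of size 3.
Character table:
  irrep \ class              {e} (size 1)  {r^3} (size 1)  {r^1, r^5} (size 2)  {r^2, r^4} (size 2)  {s, sr^2, ...} (size 3)  {sr, sr^3, ...} (size 3)
  chi_1 (triv)               1             1               1                    1                    1                        1                       
  chi_2 (sign: r->1, s->-1)  1             1               1                    1                    -1                       -1                      
  chi_3 (r->-1, s->1)        1             -1              -1                   1                    1                        -1                      
  chi_4 (r->-1, s->-1)       1             -1              -1                   1                    -1                       1                       
  chi_5 (2d, j=1)            2             -2              1                    -1                   0                        0                       
  chi_6 (2d, j=2)            2             2               -1                   -1                   0                        0                       

Spot check: chi_1 (triv) on {e} = 1.

Why: D_6 has order 2*6 = 12 with 6 conjugacy classes, hence 6 irreducibles. Sum of squared dims 1 + 1 + 1 + 1 + 4 + 4 = 12 = |G|. Linear characters come from the abelianisation; the 2-dimensional irreps have character r^k -> 2*cos(2*pi*j*k/6), reflections -> 0.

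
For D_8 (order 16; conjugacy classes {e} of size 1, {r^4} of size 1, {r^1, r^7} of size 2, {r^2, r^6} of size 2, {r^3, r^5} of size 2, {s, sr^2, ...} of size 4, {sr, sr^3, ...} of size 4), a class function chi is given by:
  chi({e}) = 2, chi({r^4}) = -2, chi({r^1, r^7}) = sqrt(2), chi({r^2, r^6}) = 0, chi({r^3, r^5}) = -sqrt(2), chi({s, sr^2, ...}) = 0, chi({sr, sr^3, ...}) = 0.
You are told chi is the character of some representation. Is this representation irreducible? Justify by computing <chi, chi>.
Irreducible: <chi, chi> = 1.

Details: <chi, chi> = (1/|G|) sum_C |C| * |chi(C)|^2 = (1/16)[1*|2|^2 + 1*|-2|^2 + 2*|sqrt(2)|^2 + 2*|0|^2 + 2*|-sqrt(2)|^2 + 4*|0|^2 + 4*|0|^2]
  = (1/16)[(4) + (4) + (4) + (0) + (4) + (0) + (0)] = 16/16 = 1.
A character is irreducible iff <chi, chi> = 1, so this representation is irreducible.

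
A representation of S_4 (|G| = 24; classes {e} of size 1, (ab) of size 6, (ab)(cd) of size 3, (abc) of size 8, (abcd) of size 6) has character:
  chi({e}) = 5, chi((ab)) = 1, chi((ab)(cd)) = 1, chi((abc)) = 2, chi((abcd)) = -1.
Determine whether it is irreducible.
Not irreducible (reducible): <chi, chi> = 3 > 1.

Why: <chi, chi> = (1/|G|) sum_C |C| * |chi(C)|^2 = (1/24)[1*|5|^2 + 6*|1|^2 + 3*|1|^2 + 8*|2|^2 + 6*|-1|^2]
  = (1/24)[(25) + (6) + (3) + (32) + (6)] = 72/24 = 3.
A character is irreducible iff <chi, chi> = 1, so this representation is reducible.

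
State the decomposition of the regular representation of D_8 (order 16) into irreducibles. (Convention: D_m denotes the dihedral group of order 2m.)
Each irreducible V_i of dimension d_i appears with multiplicity d_i, i.e. rho_reg = (direct sum over all irreducibles V_i) d_i V_i. The irreducible dimensions for D_8 are 1, 1, 1, 1, 2, 2, 2: 4 irreducibles of dimension 1, each with multiplicity 1; 3 irreducibles of dimension 2, each with multiplicity 2. Total dimension 4*1*1 + 3*2*2 = 16 = |G|.

Argument: General theorem: in the regular representation of a finite group G, each irreducible appears with multiplicity equal to its dimension. Check: dim(rho_reg) = sum d_i^2 = 1 + 1 + 1 + 1 + 4 + 4 + 4 = 16 = |G|.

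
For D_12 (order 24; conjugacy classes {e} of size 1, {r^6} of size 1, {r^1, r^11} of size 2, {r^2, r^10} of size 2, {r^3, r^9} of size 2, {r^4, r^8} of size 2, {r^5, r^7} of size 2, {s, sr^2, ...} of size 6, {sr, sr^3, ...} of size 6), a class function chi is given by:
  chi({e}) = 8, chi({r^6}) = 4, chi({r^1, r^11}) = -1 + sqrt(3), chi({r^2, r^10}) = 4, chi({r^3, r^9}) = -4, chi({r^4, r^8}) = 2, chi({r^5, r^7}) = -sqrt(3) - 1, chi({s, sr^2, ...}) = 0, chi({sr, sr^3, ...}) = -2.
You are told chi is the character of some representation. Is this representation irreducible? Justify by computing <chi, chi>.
Not irreducible (reducible): <chi, chi> = 8 > 1.

Argument: <chi, chi> = (1/|G|) sum_C |C| * |chi(C)|^2 = (1/24)[1*|8|^2 + 1*|4|^2 + 2*|-1 + sqrt(3)|^2 + 2*|4|^2 + 2*|-4|^2 + 2*|2|^2 + 2*|-sqrt(3) - 1|^2 + 6*|0|^2 + 6*|-2|^2]
  = (1/24)[(64) + (16) + (8 - 4*sqrt(3)) + (32) + (32) + (8) + (4*sqrt(3) + 8) + (0) + (24)] = 192/24 = 8.
A character is irreducible iff <chi, chi> = 1, so this representation is reducible.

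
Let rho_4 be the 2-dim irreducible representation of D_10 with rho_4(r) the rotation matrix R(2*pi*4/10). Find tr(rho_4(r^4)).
chi_{rho_4}(r^4) = 2*cos(2*pi*4*4/10) = -sqrt(5)/2 - 1/2

Why: rho_4(r^4) is rotation by angle 2*pi*4*4/10, whose trace is 2*cos(2*pi*4*4/10) = -sqrt(5)/2 - 1/2.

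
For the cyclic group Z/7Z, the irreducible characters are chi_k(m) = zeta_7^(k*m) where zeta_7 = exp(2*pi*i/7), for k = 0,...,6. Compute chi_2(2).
chi_2(2) = zeta_7^4 = exp(-6*I*pi/7)

Reasoning: chi_2(2) = zeta_7^(2*2) = zeta_7^4. Since zeta_7^7 = 1, this equals zeta_7^4 = exp(2*pi*i*4/7) = exp(-6*I*pi/7).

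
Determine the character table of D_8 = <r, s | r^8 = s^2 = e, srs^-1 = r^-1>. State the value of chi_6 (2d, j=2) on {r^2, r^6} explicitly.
Conjugacy classes: {e} of size 1, {r^4} of size 1, {r^1, r^7} of size 2, {r^2, r^6} of size 2, {r^3, r^5} of size 2, {s, sr^2, ...} of size 4, {sr, sr^3, ...} of size 4.
Character table:
  irrep \ class              {e} (size 1)  {r^4} (size 1)  {r^1, r^7} (size 2)  {r^2, r^6} (size 2)  {r^3, r^5} (size 2)  {s, sr^2, ...} (size 4)  {sr, sr^3, ...} (size 4)
  chi_1 (triv)               1             1               1                    1                    1                    1                        1                       
  chi_2 (sign: r->1, s->-1)  1             1               1                    1                    1                    -1                       -1                      
  chi_3 (r->-1, s->1)        1             1               -1                   1                    -1                   1                        -1                      
  chi_4 (r->-1, s->-1)       1             1               -1                   1                    -1                   -1                       1                       
  chi_5 (2d, j=1)            2             -2              sqrt(2)              0                    -sqrt(2)             0                        0                       
  chi_6 (2d, j=2)            2             2               0                    -2                   0                    0                        0                       
  chi_7 (2d, j=3)            2             -2              -sqrt(2)             0                    sqrt(2)              0                        0                       

Spot check: chi_6 (2d, j=2) on {r^2, r^6} = -2.

Argument: D_8 has order 2*8 = 16 with 7 conjugacy classes, hence 7 irreducibles. Sum of squared dims 1 + 1 + 1 + 1 + 4 + 4 + 4 = 16 = |G|. Linear characters come from the abelianisation; the 2-dimensional irreps have character r^k -> 2*cos(2*pi*j*k/8), reflections -> 0.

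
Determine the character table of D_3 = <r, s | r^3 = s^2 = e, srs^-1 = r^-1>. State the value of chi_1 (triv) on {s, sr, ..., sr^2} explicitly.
Conjugacy classes: {e} of size 1, {r^1, r^2} of size 2, {s, sr, ..., sr^2} of size 3.
Character table:
  irrep \ class              {e} (size 1)  {r^1, r^2} (size 2)  {s, sr, ..., sr^2} (size 3)
  chi_1 (triv)               1             1                    1                          
  chi_2 (sign: r->1, s->-1)  1             1                    -1                         
  chi_3 (2d, j=1)            2             -1                   0                          

Spot check: chi_1 (triv) on {s, sr, ..., sr^2} = 1.

Derivation: D_3 has order 2*3 = 6 with 3 conjugacy classes, hence 3 irreducibles. Sum of squared dims 1 + 1 + 4 = 6 = |G|. Linear characters come from the abelianisation; the 2-dimensional irreps have character r^k -> 2*cos(2*pi*j*k/3), reflections -> 0.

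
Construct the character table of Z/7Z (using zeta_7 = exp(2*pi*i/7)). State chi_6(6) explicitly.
Character table of Z/7Z (irreps indexed chi_0,...,chi_6 with chi_k(m) = zeta_7^(k*m), zeta_7 = exp(2*pi*i/7)):
  irrep \ class  {0} (size 1)  {1} (size 1)    {2} (size 1)    {3} (size 1)    {4} (size 1)    {5} (size 1)    {6} (size 1)  
  chi_0          1             1               1               1               1               1               1             
  chi_1          1             exp(2*I*pi/7)   exp(4*I*pi/7)   exp(6*I*pi/7)   exp(-6*I*pi/7)  exp(-4*I*pi/7)  exp(-2*I*pi/7)
  chi_2          1             exp(4*I*pi/7)   exp(-6*I*pi/7)  exp(-2*I*pi/7)  exp(2*I*pi/7)   exp(6*I*pi/7)   exp(-4*I*pi/7)
  chi_3          1             exp(6*I*pi/7)   exp(-2*I*pi/7)  exp(4*I*pi/7)   exp(-4*I*pi/7)  exp(2*I*pi/7)   exp(-6*I*pi/7)
  chi_4          1             exp(-6*I*pi/7)  exp(2*I*pi/7)   exp(-4*I*pi/7)  exp(4*I*pi/7)   exp(-2*I*pi/7)  exp(6*I*pi/7) 
  chi_5          1             exp(-4*I*pi/7)  exp(6*I*pi/7)   exp(2*I*pi/7)   exp(-2*I*pi/7)  exp(-6*I*pi/7)  exp(4*I*pi/7) 
  chi_6          1             exp(-2*I*pi/7)  exp(-4*I*pi/7)  exp(-6*I*pi/7)  exp(6*I*pi/7)   exp(4*I*pi/7)   exp(2*I*pi/7) 

Spot check: chi_6(6) = zeta_7^(6*6) = zeta_7^36 = exp(2*I*pi/7).

Solution. Z/7Z is abelian, so all 7 irreducible complex representations are 1-dimensional. They are given by chi_k(m) = zeta_7^(k*m) for k = 0,...,6. Row orthogonality: sum_m chi_k(m) conj(chi_l(m)) = 7 * [k = l].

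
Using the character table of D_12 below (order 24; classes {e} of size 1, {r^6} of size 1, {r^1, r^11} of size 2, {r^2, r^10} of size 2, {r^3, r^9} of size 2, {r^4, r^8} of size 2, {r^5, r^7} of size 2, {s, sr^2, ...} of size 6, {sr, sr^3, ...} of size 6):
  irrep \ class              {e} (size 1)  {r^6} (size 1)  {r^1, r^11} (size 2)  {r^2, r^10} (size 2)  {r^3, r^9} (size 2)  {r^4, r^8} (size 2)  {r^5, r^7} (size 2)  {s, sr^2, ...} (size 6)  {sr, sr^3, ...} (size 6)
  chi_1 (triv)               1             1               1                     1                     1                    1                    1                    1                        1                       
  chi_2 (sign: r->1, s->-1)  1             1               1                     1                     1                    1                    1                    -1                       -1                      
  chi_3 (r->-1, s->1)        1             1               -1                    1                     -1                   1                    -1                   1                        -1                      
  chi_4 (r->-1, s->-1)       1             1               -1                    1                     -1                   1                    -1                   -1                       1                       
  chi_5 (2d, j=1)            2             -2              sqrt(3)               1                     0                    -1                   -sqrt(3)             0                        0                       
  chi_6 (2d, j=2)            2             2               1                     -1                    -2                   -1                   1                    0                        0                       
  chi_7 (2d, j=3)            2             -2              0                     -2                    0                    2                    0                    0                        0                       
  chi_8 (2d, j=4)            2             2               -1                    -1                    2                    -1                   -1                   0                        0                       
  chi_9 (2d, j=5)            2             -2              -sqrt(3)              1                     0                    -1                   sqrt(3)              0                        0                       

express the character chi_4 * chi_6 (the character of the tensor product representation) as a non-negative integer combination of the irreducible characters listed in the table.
chi_4 tensor chi_6 = chi_8 (all other irreducibles have multiplicity 0).

Explanation: The character of a tensor product is the pointwise product (chi_4 * chi_6)(C) = chi_4(C) * chi_6(C):
  {e}: (1)*(2), {r^6}: (1)*(2), {r^1, r^11}: (-1)*(1), {r^2, r^10}: (1)*(-1), {r^3, r^9}: (-1)*(-2), {r^4, r^8}: (1)*(-1), {r^5, r^7}: (-1)*(1), {s, sr^2, ...}: (-1)*(0), {sr, sr^3, ...}: (1)*(0)
so (chi_4 * chi_6) takes values
  {e} -> 2, {r^6} -> 2, {r^1, r^11} -> -1, {r^2, r^10} -> -1, {r^3, r^9} -> 2, {r^4, r^8} -> -1, {r^5, r^7} -> -1, {s, sr^2, ...} -> 0, {sr, sr^3, ...} -> 0.
Now take the inner product of this character with each irreducible chi from the table, <chi_4*chi_6, chi> = (1/24) sum_C |C| (chi_4*chi_6)(C) conj(chi(C)):
  <chi_4*chi_6, chi_1> = (1/24)[1*(2)*conj(1) + 1*(2)*conj(1) + 2*(-1)*conj(1) + 2*(-1)*conj(1) + 2*(2)*conj(1) + 2*(-1)*conj(1) + 2*(-1)*conj(1) + 6*(0)*conj(1) + 6*(0)*conj(1)]
      = (1/24)[(2) + (2) + (-2) + (-2) + (4) + (-2) + (-2) + (0) + (0)] = 0/24 = 0
  <chi_4*chi_6, chi_2> = (1/24)[1*(2)*conj(1) + 1*(2)*conj(1) + 2*(-1)*conj(1) + 2*(-1)*conj(1) + 2*(2)*conj(1) + 2*(-1)*conj(1) + 2*(-1)*conj(1) + 6*(0)*conj(-1) + 6*(0)*conj(-1)]
      = (1/24)[(2) + (2) + (-2) + (-2) + (4) + (-2) + (-2) + (0) + (0)] = 0/24 = 0
  <chi_4*chi_6, chi_3> = (1/24)[1*(2)*conj(1) + 1*(2)*conj(1) + 2*(-1)*conj(-1) + 2*(-1)*conj(1) + 2*(2)*conj(-1) + 2*(-1)*conj(1) + 2*(-1)*conj(-1) + 6*(0)*conj(1) + 6*(0)*conj(-1)]
      = (1/24)[(2) + (2) + (2) + (-2) + (-4) + (-2) + (2) + (0) + (0)] = 0/24 = 0
  <chi_4*chi_6, chi_4> = (1/24)[1*(2)*conj(1) + 1*(2)*conj(1) + 2*(-1)*conj(-1) + 2*(-1)*conj(1) + 2*(2)*conj(-1) + 2*(-1)*conj(1) + 2*(-1)*conj(-1) + 6*(0)*conj(-1) + 6*(0)*conj(1)]
      = (1/24)[(2) + (2) + (2) + (-2) + (-4) + (-2) + (2) + (0) + (0)] = 0/24 = 0
  <chi_4*chi_6, chi_5> = (1/24)[1*(2)*conj(2) + 1*(2)*conj(-2) + 2*(-1)*conj(sqrt(3)) + 2*(-1)*conj(1) + 2*(2)*conj(0) + 2*(-1)*conj(-1) + 2*(-1)*conj(-sqrt(3)) + 6*(0)*conj(0) + 6*(0)*conj(0)]
      = (1/24)[(4) + (-4) + (-2*sqrt(3)) + (-2) + (0) + (2) + (2*sqrt(3)) + (0) + (0)] = 0/24 = 0
  <chi_4*chi_6, chi_6> = (1/24)[1*(2)*conj(2) + 1*(2)*conj(2) + 2*(-1)*conj(1) + 2*(-1)*conj(-1) + 2*(2)*conj(-2) + 2*(-1)*conj(-1) + 2*(-1)*conj(1) + 6*(0)*conj(0) + 6*(0)*conj(0)]
      = (1/24)[(4) + (4) + (-2) + (2) + (-8) + (2) + (-2) + (0) + (0)] = 0/24 = 0
  <chi_4*chi_6, chi_7> = (1/24)[1*(2)*conj(2) + 1*(2)*conj(-2) + 2*(-1)*conj(0) + 2*(-1)*conj(-2) + 2*(2)*conj(0) + 2*(-1)*conj(2) + 2*(-1)*conj(0) + 6*(0)*conj(0) + 6*(0)*conj(0)]
      = (1/24)[(4) + (-4) + (0) + (4) + (0) + (-4) + (0) + (0) + (0)] = 0/24 = 0
  <chi_4*chi_6, chi_8> = (1/24)[1*(2)*conj(2) + 1*(2)*conj(2) + 2*(-1)*conj(-1) + 2*(-1)*conj(-1) + 2*(2)*conj(2) + 2*(-1)*conj(-1) + 2*(-1)*conj(-1) + 6*(0)*conj(0) + 6*(0)*conj(0)]
      = (1/24)[(4) + (4) + (2) + (2) + (8) + (2) + (2) + (0) + (0)] = 24/24 = 1
  <chi_4*chi_6, chi_9> = (1/24)[1*(2)*conj(2) + 1*(2)*conj(-2) + 2*(-1)*conj(-sqrt(3)) + 2*(-1)*conj(1) + 2*(2)*conj(0) + 2*(-1)*conj(-1) + 2*(-1)*conj(sqrt(3)) + 6*(0)*conj(0) + 6*(0)*conj(0)]
      = (1/24)[(4) + (-4) + (2*sqrt(3)) + (-2) + (0) + (2) + (-2*sqrt(3)) + (0) + (0)] = 0/24 = 0
Hence the multiplicities are chi_8: 1. Dimension check: dim(chi_4)*dim(chi_6) = 1*2 = 2 and sum (mult * dim) = 1*2 = 2.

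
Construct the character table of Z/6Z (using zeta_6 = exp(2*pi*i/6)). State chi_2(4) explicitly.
Character table of Z/6Z (irreps indexed chi_0,...,chi_5 with chi_k(m) = zeta_6^(k*m), zeta_6 = exp(2*pi*i/6)):
  irrep \ class  {0} (size 1)  {1} (size 1)    {2} (size 1)    {3} (size 1)  {4} (size 1)    {5} (size 1)  
  chi_0          1             1               1               1             1               1             
  chi_1          1             exp(I*pi/3)     exp(2*I*pi/3)   -1            exp(-2*I*pi/3)  exp(-I*pi/3)  
  chi_2          1             exp(2*I*pi/3)   exp(-2*I*pi/3)  1             exp(2*I*pi/3)   exp(-2*I*pi/3)
  chi_3          1             -1              1               -1            1               -1            
  chi_4          1             exp(-2*I*pi/3)  exp(2*I*pi/3)   1             exp(-2*I*pi/3)  exp(2*I*pi/3) 
  chi_5          1             exp(-I*pi/3)    exp(-2*I*pi/3)  -1            exp(2*I*pi/3)   exp(I*pi/3)   

Spot check: chi_2(4) = zeta_6^(2*4) = zeta_6^8 = exp(2*I*pi/3).

Explanation: Z/6Z is abelian, so all 6 irreducible complex representations are 1-dimensional. They are given by chi_k(m) = zeta_6^(k*m) for k = 0,...,5. Row orthogonality: sum_m chi_k(m) conj(chi_l(m)) = 6 * [k = l].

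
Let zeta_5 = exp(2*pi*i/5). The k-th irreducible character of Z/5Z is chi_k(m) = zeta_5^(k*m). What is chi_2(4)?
chi_2(4) = zeta_5^8 = exp(-4*I*pi/5)

Justification: chi_2(4) = zeta_5^(2*4) = zeta_5^8. Since zeta_5^5 = 1, this equals zeta_5^3 = exp(2*pi*i*3/5) = exp(-4*I*pi/5).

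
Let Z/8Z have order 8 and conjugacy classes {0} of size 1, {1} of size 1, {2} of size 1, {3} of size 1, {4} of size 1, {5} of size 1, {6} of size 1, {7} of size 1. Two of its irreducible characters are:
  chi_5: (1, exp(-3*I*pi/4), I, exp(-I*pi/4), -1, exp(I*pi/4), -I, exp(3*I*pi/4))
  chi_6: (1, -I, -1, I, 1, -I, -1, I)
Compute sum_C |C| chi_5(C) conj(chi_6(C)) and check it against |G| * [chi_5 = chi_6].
Sum = 0; so <chi_5, chi_6> = 0 (distinct irreducibles are orthogonal).

Reasoning: Compute term by term over conjugacy classes (|C| * chi_5(C) * conj(chi_6(C))):
  1*(1)*conj(1) + 1*(exp(-3*I*pi/4))*conj(-I) + 1*(I)*conj(-1) + 1*(exp(-I*pi/4))*conj(I) + 1*(-1)*conj(1) + 1*(exp(I*pi/4))*conj(-I) + 1*(-I)*conj(-1) + 1*(exp(3*I*pi/4))*conj(I)
  = (1) + (exp(-I*pi/4)) + (-I) + (-exp(I*pi/4)) + (-1) + (exp(3*I*pi/4)) + (I) + (-exp(-3*I*pi/4))
  = 0.
(Exp terms are combined using exp(i*s)*conj(exp(i*t)) = exp(i*(s-t)), and sums of them are collapsed using the identity that for every m > 1 the m distinct m-th roots of unity sum to 0, e.g. 1 + exp(2*I*pi/3) + exp(-2*I*pi/3) = 0.)
Dividing by |G| = 8 gives 0/8 = 0, matching the row-orthogonality relation <chi_5, chi_6> = [chi_5 = chi_6].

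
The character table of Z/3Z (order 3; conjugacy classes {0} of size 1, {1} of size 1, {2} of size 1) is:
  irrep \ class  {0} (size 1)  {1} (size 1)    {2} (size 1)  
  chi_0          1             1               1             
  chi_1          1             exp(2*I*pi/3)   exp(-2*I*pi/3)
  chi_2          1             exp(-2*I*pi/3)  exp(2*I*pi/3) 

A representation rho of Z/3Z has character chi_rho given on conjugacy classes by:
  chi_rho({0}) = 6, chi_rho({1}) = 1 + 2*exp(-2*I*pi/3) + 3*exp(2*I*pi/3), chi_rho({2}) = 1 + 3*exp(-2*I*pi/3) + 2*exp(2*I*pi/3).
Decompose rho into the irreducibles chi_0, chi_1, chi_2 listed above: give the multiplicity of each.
Multiplicities: chi_0: 1, chi_1: 3, chi_2: 2.

Derivation: Use <chi_rho, chi> = (1/|G|) sum_C |C| * chi_rho(C) * conj(chi(C)) with |G| = 3 for each irreducible chi in the table:
  <chi_rho, chi_0> = (1/3)[1*(6)*conj(1) + 1*(1 + 2*exp(-2*I*pi/3) + 3*exp(2*I*pi/3))*conj(1) + 1*(1 + 3*exp(-2*I*pi/3) + 2*exp(2*I*pi/3))*conj(1)]
      = (1/3)[(6) + (1 + 2*exp(-2*I*pi/3) + 3*exp(2*I*pi/3)) + (1 + 3*exp(-2*I*pi/3) + 2*exp(2*I*pi/3))] = 3/3 = 1
  <chi_rho, chi_1> = (1/3)[1*(6)*conj(1) + 1*(1 + 2*exp(-2*I*pi/3) + 3*exp(2*I*pi/3))*conj(exp(2*I*pi/3)) + 1*(1 + 3*exp(-2*I*pi/3) + 2*exp(2*I*pi/3))*conj(exp(-2*I*pi/3))]
      = (1/3)[(6) + (3 + exp(-2*I*pi/3) + 2*exp(2*I*pi/3)) + (3 + 2*exp(-2*I*pi/3) + exp(2*I*pi/3))] = 9/3 = 3
  <chi_rho, chi_2> = (1/3)[1*(6)*conj(1) + 1*(1 + 2*exp(-2*I*pi/3) + 3*exp(2*I*pi/3))*conj(exp(-2*I*pi/3)) + 1*(1 + 3*exp(-2*I*pi/3) + 2*exp(2*I*pi/3))*conj(exp(2*I*pi/3))]
      = (1/3)[(6) + (2 + 3*exp(-2*I*pi/3) + exp(2*I*pi/3)) + (2 + exp(-2*I*pi/3) + 3*exp(2*I*pi/3))] = 6/3 = 2
(Exp terms are combined using exp(i*s)*conj(exp(i*t)) = exp(i*(s-t)), and sums of them are collapsed using the identity that for every m > 1 the m distinct m-th roots of unity sum to 0, e.g. 1 + exp(2*I*pi/3) + exp(-2*I*pi/3) = 0.)
Dimension check: dim(rho) = sum (mult * dim) = 1*1 + 3*1 + 2*1 = 6 = chi_rho(e) = 6.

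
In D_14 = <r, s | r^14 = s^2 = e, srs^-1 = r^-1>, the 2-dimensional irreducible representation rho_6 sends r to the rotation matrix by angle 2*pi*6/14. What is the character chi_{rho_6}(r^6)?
chi_{rho_6}(r^6) = 2*cos(2*pi*6*6/14) = -2*cos(pi/7)

Derivation: rho_6(r^6) is rotation by angle 2*pi*6*6/14, whose trace is 2*cos(2*pi*6*6/14) = -2*cos(pi/7).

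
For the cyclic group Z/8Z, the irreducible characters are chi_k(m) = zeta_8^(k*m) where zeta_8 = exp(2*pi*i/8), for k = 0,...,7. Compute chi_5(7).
chi_5(7) = zeta_8^35 = exp(3*I*pi/4)

chi_5(7) = zeta_8^(5*7) = zeta_8^35. Since zeta_8^8 = 1, this equals zeta_8^3 = exp(2*pi*i*3/8) = exp(3*I*pi/4).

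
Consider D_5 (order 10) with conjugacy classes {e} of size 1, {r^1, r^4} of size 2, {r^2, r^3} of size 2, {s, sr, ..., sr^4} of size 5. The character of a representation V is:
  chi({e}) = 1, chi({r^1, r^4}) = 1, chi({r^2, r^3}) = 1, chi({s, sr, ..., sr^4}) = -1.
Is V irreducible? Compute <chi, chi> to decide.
Irreducible: <chi, chi> = 1.

Explanation: <chi, chi> = (1/|G|) sum_C |C| * |chi(C)|^2 = (1/10)[1*|1|^2 + 2*|1|^2 + 2*|1|^2 + 5*|-1|^2]
  = (1/10)[(1) + (2) + (2) + (5)] = 10/10 = 1.
A character is irreducible iff <chi, chi> = 1, so this representation is irreducible.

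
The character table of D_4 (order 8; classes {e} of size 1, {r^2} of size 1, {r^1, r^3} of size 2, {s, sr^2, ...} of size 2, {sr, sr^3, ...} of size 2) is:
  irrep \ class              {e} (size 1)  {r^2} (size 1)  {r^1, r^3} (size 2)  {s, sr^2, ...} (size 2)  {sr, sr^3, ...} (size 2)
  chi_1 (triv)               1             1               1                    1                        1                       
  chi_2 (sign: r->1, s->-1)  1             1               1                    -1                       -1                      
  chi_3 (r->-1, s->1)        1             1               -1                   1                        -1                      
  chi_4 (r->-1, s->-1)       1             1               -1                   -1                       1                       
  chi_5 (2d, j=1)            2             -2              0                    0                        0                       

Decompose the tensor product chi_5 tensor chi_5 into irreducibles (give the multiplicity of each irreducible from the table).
chi_5 tensor chi_5 = chi_1 + chi_2 + chi_3 + chi_4 (all other irreducibles have multiplicity 0).

Justification: The character of a tensor product is the pointwise product (chi_5 * chi_5)(C) = chi_5(C) * chi_5(C):
  {e}: (2)*(2), {r^2}: (-2)*(-2), {r^1, r^3}: (0)*(0), {s, sr^2, ...}: (0)*(0), {sr, sr^3, ...}: (0)*(0)
so (chi_5 * chi_5) takes values
  {e} -> 4, {r^2} -> 4, {r^1, r^3} -> 0, {s, sr^2, ...} -> 0, {sr, sr^3, ...} -> 0.
Now take the inner product of this character with each irreducible chi from the table, <chi_5*chi_5, chi> = (1/8) sum_C |C| (chi_5*chi_5)(C) conj(chi(C)):
  <chi_5*chi_5, chi_1> = (1/8)[1*(4)*conj(1) + 1*(4)*conj(1) + 2*(0)*conj(1) + 2*(0)*conj(1) + 2*(0)*conj(1)]
      = (1/8)[(4) + (4) + (0) + (0) + (0)] = 8/8 = 1
  <chi_5*chi_5, chi_2> = (1/8)[1*(4)*conj(1) + 1*(4)*conj(1) + 2*(0)*conj(1) + 2*(0)*conj(-1) + 2*(0)*conj(-1)]
      = (1/8)[(4) + (4) + (0) + (0) + (0)] = 8/8 = 1
  <chi_5*chi_5, chi_3> = (1/8)[1*(4)*conj(1) + 1*(4)*conj(1) + 2*(0)*conj(-1) + 2*(0)*conj(1) + 2*(0)*conj(-1)]
      = (1/8)[(4) + (4) + (0) + (0) + (0)] = 8/8 = 1
  <chi_5*chi_5, chi_4> = (1/8)[1*(4)*conj(1) + 1*(4)*conj(1) + 2*(0)*conj(-1) + 2*(0)*conj(-1) + 2*(0)*conj(1)]
      = (1/8)[(4) + (4) + (0) + (0) + (0)] = 8/8 = 1
  <chi_5*chi_5, chi_5> = (1/8)[1*(4)*conj(2) + 1*(4)*conj(-2) + 2*(0)*conj(0) + 2*(0)*conj(0) + 2*(0)*conj(0)]
      = (1/8)[(8) + (-8) + (0) + (0) + (0)] = 0/8 = 0
Hence the multiplicities are chi_1: 1, chi_2: 1, chi_3: 1, chi_4: 1. Dimension check: dim(chi_5)*dim(chi_5) = 2*2 = 4 and sum (mult * dim) = 1*1 + 1*1 + 1*1 + 1*1 = 4.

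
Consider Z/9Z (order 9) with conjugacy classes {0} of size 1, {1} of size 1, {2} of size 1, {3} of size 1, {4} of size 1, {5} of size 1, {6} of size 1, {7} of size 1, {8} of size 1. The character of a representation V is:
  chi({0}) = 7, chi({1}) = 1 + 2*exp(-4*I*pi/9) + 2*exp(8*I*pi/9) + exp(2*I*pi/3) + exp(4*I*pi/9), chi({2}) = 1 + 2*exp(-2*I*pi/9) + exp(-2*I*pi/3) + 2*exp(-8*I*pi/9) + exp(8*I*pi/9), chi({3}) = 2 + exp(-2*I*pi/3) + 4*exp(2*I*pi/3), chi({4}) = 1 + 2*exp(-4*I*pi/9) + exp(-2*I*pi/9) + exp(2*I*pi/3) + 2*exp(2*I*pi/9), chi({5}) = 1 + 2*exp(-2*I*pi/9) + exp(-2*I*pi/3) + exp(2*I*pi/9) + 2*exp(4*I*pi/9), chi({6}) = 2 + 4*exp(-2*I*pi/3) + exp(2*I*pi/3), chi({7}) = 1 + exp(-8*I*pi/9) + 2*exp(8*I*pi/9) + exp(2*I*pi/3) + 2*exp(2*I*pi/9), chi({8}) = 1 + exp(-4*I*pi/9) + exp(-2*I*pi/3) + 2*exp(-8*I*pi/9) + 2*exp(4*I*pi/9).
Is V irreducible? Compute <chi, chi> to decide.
Not irreducible (reducible): <chi, chi> = 11 > 1.

Explanation: <chi, chi> = (1/|G|) sum_C |C| * |chi(C)|^2 = (1/9)[1*|7|^2 + 1*|1 + 2*exp(-4*I*pi/9) + 2*exp(8*I*pi/9) + exp(2*I*pi/3) + exp(4*I*pi/9)|^2 + 1*|1 + 2*exp(-2*I*pi/9) + exp(-2*I*pi/3) + 2*exp(-8*I*pi/9) + exp(8*I*pi/9)|^2 + 1*|2 + exp(-2*I*pi/3) + 4*exp(2*I*pi/3)|^2 + 1*|1 + 2*exp(-4*I*pi/9) + exp(-2*I*pi/9) + exp(2*I*pi/3) + 2*exp(2*I*pi/9)|^2 + 1*|1 + 2*exp(-2*I*pi/9) + exp(-2*I*pi/3) + exp(2*I*pi/9) + 2*exp(4*I*pi/9)|^2 + 1*|2 + 4*exp(-2*I*pi/3) + exp(2*I*pi/3)|^2 + 1*|1 + exp(-8*I*pi/9) + 2*exp(8*I*pi/9) + exp(2*I*pi/3) + 2*exp(2*I*pi/9)|^2 + 1*|1 + exp(-4*I*pi/9) + exp(-2*I*pi/3) + 2*exp(-8*I*pi/9) + 2*exp(4*I*pi/9)|^2]
  = (1/9)[(49) + (11 + 5*exp(-4*I*pi/9) + 5*exp(-2*I*pi/3) + 6*exp(-8*I*pi/9) + 3*exp(-2*I*pi/9) + 3*exp(2*I*pi/9) + 6*exp(8*I*pi/9) + 5*exp(2*I*pi/3) + 5*exp(4*I*pi/9)) + (11 + 5*exp(-2*I*pi/3) + 6*exp(-2*I*pi/9) + 3*exp(-4*I*pi/9) + 5*exp(-8*I*pi/9) + 5*exp(8*I*pi/9) + 3*exp(4*I*pi/9) + 6*exp(2*I*pi/9) + 5*exp(2*I*pi/3)) + (7) + (11 + 6*exp(-4*I*pi/9) + 5*exp(-2*I*pi/3) + 5*exp(-2*I*pi/9) + 3*exp(-8*I*pi/9) + 3*exp(8*I*pi/9) + 5*exp(2*I*pi/9) + 5*exp(2*I*pi/3) + 6*exp(4*I*pi/9)) + (11 + 6*exp(-4*I*pi/9) + 5*exp(-2*I*pi/3) + 5*exp(-2*I*pi/9) + 3*exp(-8*I*pi/9) + 3*exp(8*I*pi/9) + 5*exp(2*I*pi/9) + 5*exp(2*I*pi/3) + 6*exp(4*I*pi/9)) + (7) + (11 + 5*exp(-2*I*pi/3) + 6*exp(-2*I*pi/9) + 3*exp(-4*I*pi/9) + 5*exp(-8*I*pi/9) + 5*exp(8*I*pi/9) + 3*exp(4*I*pi/9) + 6*exp(2*I*pi/9) + 5*exp(2*I*pi/3)) + (11 + 5*exp(-4*I*pi/9) + 5*exp(-2*I*pi/3) + 6*exp(-8*I*pi/9) + 3*exp(-2*I*pi/9) + 3*exp(2*I*pi/9) + 6*exp(8*I*pi/9) + 5*exp(2*I*pi/3) + 5*exp(4*I*pi/9))] = 99/9 = 11.
(Exp terms are combined using exp(i*s)*conj(exp(i*t)) = exp(i*(s-t)), and sums of them are collapsed using the identity that for every m > 1 the m distinct m-th roots of unity sum to 0, e.g. 1 + exp(2*I*pi/3) + exp(-2*I*pi/3) = 0.)
A character is irreducible iff <chi, chi> = 1, so this representation is reducible.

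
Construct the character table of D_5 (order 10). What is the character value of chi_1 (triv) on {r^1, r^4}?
Conjugacy classes: {e} of size 1, {r^1, r^4} of size 2, {r^2, r^3} of size 2, {s, sr, ..., sr^4} of size 5.
Character table:
  irrep \ class              {e} (size 1)  {r^1, r^4} (size 2)  {r^2, r^3} (size 2)  {s, sr, ..., sr^4} (size 5)
  chi_1 (triv)               1             1                    1                    1                          
  chi_2 (sign: r->1, s->-1)  1             1                    1                    -1                         
  chi_3 (2d, j=1)            2             -1/2 + sqrt(5)/2     -sqrt(5)/2 - 1/2     0                          
  chi_4 (2d, j=2)            2             -sqrt(5)/2 - 1/2     -1/2 + sqrt(5)/2     0                          

Spot check: chi_1 (triv) on {r^1, r^4} = 1.

Explanation: D_5 has order 2*5 = 10 with 4 conjugacy classes, hence 4 irreducibles. Sum of squared dims 1 + 1 + 4 + 4 = 10 = |G|. Linear characters come from the abelianisation; the 2-dimensional irreps have character r^k -> 2*cos(2*pi*j*k/5), reflections -> 0.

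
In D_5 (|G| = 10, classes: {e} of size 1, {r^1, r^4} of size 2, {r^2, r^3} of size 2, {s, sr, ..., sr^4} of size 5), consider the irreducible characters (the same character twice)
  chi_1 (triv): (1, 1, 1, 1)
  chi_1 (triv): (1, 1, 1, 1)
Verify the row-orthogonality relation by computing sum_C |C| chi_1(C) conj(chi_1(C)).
Sum = 10 = |G| = 10; so <chi_1, chi_1> = 1 (norm-1 confirms irreducibility).

Argument: Compute term by term over conjugacy classes (|C| * chi_1(C) * conj(chi_1(C))):
  1*(1)*conj(1) + 2*(1)*conj(1) + 2*(1)*conj(1) + 5*(1)*conj(1)
  = (1) + (2) + (2) + (5)
  = 10.
Dividing by |G| = 10 gives 10/10 = 1, matching the row-orthogonality relation <chi_1, chi_1> = [chi_1 = chi_1].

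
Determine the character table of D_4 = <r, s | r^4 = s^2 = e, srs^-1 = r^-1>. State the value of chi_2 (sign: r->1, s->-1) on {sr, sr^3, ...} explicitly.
Conjugacy classes: {e} of size 1, {r^2} of size 1, {r^1, r^3} of size 2, {s, sr^2, ...} of size 2, {sr, sr^3, ...} of size 2.
Character table:
  irrep \ class              {e} (size 1)  {r^2} (size 1)  {r^1, r^3} (size 2)  {s, sr^2, ...} (size 2)  {sr, sr^3, ...} (size 2)
  chi_1 (triv)               1             1               1                    1                        1                       
  chi_2 (sign: r->1, s->-1)  1             1               1                    -1                       -1                      
  chi_3 (r->-1, s->1)        1             1               -1                   1                        -1                      
  chi_4 (r->-1, s->-1)       1             1               -1                   -1                       1                       
  chi_5 (2d, j=1)            2             -2              0                    0                        0                       

Spot check: chi_2 (sign: r->1, s->-1) on {sr, sr^3, ...} = -1.

Solution. D_4 has order 2*4 = 8 with 5 conjugacy classes, hence 5 irreducibles. Sum of squared dims 1 + 1 + 1 + 1 + 4 = 8 = |G|. Linear characters come from the abelianisation; the 2-dimensional irreps have character r^k -> 2*cos(2*pi*j*k/4), reflections -> 0.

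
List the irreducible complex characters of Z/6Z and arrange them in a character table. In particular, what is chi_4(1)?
Character table of Z/6Z (irreps indexed chi_0,...,chi_5 with chi_k(m) = zeta_6^(k*m), zeta_6 = exp(2*pi*i/6)):
  irrep \ class  {0} (size 1)  {1} (size 1)    {2} (size 1)    {3} (size 1)  {4} (size 1)    {5} (size 1)  
  chi_0          1             1               1               1             1               1             
  chi_1          1             exp(I*pi/3)     exp(2*I*pi/3)   -1            exp(-2*I*pi/3)  exp(-I*pi/3)  
  chi_2          1             exp(2*I*pi/3)   exp(-2*I*pi/3)  1             exp(2*I*pi/3)   exp(-2*I*pi/3)
  chi_3          1             -1              1               -1            1               -1            
  chi_4          1             exp(-2*I*pi/3)  exp(2*I*pi/3)   1             exp(-2*I*pi/3)  exp(2*I*pi/3) 
  chi_5          1             exp(-I*pi/3)    exp(-2*I*pi/3)  -1            exp(2*I*pi/3)   exp(I*pi/3)   

Spot check: chi_4(1) = zeta_6^(4*1) = zeta_6^4 = exp(-2*I*pi/3).

Working: Z/6Z is abelian, so all 6 irreducible complex representations are 1-dimensional. They are given by chi_k(m) = zeta_6^(k*m) for k = 0,...,5. Row orthogonality: sum_m chi_k(m) conj(chi_l(m)) = 6 * [k = l].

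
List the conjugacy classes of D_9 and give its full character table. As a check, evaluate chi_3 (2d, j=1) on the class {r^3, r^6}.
Conjugacy classes: {e} of size 1, {r^1, r^8} of size 2, {r^2, r^7} of size 2, {r^3, r^6} of size 2, {r^4, r^5} of size 2, {s, sr, ..., sr^8} of size 9.
Character table:
  irrep \ class              {e} (size 1)  {r^1, r^8} (size 2)  {r^2, r^7} (size 2)  {r^3, r^6} (size 2)  {r^4, r^5} (size 2)  {s, sr, ..., sr^8} (size 9)
  chi_1 (triv)               1             1                    1                    1                    1                    1                          
  chi_2 (sign: r->1, s->-1)  1             1                    1                    1                    1                    -1                         
  chi_3 (2d, j=1)            2             2*cos(2*pi/9)        2*cos(4*pi/9)        -1                   -2*cos(pi/9)         0                          
  chi_4 (2d, j=2)            2             2*cos(4*pi/9)        -2*cos(pi/9)         -1                   2*cos(2*pi/9)        0                          
  chi_5 (2d, j=3)            2             -1                   -1                   2                    -1                   0                          
  chi_6 (2d, j=4)            2             -2*cos(pi/9)         2*cos(2*pi/9)        -1                   2*cos(4*pi/9)        0                          

Spot check: chi_3 (2d, j=1) on {r^3, r^6} = -1.

Explanation: D_9 has order 2*9 = 18 with 6 conjugacy classes, hence 6 irreducibles. Sum of squared dims 1 + 1 + 4 + 4 + 4 + 4 = 18 = |G|. Linear characters come from the abelianisation; the 2-dimensional irreps have character r^k -> 2*cos(2*pi*j*k/9), reflections -> 0.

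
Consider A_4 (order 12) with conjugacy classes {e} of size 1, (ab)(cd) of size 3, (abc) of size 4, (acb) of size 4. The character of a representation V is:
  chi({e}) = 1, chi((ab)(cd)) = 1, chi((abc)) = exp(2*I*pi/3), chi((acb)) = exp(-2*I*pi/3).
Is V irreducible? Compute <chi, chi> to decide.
Irreducible: <chi, chi> = 1.

Details: <chi, chi> = (1/|G|) sum_C |C| * |chi(C)|^2 = (1/12)[1*|1|^2 + 3*|1|^2 + 4*|exp(2*I*pi/3)|^2 + 4*|exp(-2*I*pi/3)|^2]
  = (1/12)[(1) + (3) + (4) + (4)] = 12/12 = 1.
(Exp terms are combined using exp(i*s)*conj(exp(i*t)) = exp(i*(s-t)), and sums of them are collapsed using the identity that for every m > 1 the m distinct m-th roots of unity sum to 0, e.g. 1 + exp(2*I*pi/3) + exp(-2*I*pi/3) = 0.)
A character is irreducible iff <chi, chi> = 1, so this representation is irreducible.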